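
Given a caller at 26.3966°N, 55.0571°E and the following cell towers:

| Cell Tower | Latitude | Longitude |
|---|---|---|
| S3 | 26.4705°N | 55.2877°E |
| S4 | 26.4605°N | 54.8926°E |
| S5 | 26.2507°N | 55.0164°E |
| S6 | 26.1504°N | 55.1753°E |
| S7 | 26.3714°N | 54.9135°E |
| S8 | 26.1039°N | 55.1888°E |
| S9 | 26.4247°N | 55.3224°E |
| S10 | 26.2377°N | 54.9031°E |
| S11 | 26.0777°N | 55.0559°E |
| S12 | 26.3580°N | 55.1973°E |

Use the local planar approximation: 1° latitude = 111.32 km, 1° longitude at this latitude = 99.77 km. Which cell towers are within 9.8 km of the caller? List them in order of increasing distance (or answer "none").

none

Distances from 26.3966°N, 55.0571°E:
S3: 24.4335 km
S4: 17.8874 km
S5: 16.7415 km
S6: 29.8364 km
S7: 14.5990 km
S8: 35.1330 km
S9: 26.6532 km
S10: 23.4299 km
S11: 35.5001 km
S12: 14.6329 km
Threshold 9.8 km: none within range.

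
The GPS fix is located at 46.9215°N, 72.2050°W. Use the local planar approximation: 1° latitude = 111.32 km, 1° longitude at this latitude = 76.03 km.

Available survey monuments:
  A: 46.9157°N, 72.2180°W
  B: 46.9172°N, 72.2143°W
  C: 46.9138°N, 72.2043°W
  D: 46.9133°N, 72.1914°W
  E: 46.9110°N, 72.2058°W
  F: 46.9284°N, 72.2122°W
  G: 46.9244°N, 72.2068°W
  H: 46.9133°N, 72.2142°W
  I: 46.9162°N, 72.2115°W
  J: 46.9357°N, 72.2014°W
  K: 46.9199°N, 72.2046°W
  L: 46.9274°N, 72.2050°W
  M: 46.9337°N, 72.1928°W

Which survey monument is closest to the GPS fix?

Distances from 46.9215°N, 72.2050°W:
A: 1.1806 km
B: 0.8539 km
C: 0.8588 km
D: 1.3793 km
E: 1.1704 km
F: 0.9432 km
G: 0.3506 km
H: 1.1500 km
I: 0.7696 km
J: 1.6043 km
K: 0.1807 km
L: 0.6568 km
M: 1.6446 km
Minimum: K at 0.1807 km.

K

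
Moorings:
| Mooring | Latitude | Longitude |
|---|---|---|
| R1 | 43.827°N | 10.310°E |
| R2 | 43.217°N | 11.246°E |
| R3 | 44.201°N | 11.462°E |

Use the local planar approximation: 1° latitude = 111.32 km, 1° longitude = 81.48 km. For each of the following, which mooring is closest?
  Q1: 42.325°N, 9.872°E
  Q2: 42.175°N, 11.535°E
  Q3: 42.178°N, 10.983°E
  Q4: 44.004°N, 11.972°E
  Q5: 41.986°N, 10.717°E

Q1 at 42.325°N, 9.872°E:
  R1: 170.969 km
  R2: 149.645 km
  R3: 245.757 km
  → nearest: R2 (149.645 km)
Q2 at 42.175°N, 11.535°E:
  R1: 209.242 km
  R2: 118.361 km
  R3: 225.613 km
  → nearest: R2 (118.361 km)
Q3 at 42.178°N, 10.983°E:
  R1: 191.582 km
  R2: 117.630 km
  R3: 228.557 km
  → nearest: R2 (117.630 km)
Q4 at 44.004°N, 11.972°E:
  R1: 136.846 km
  R2: 105.710 km
  R3: 46.986 km
  → nearest: R3 (46.986 km)
Q5 at 41.986°N, 10.717°E:
  R1: 207.606 km
  R2: 143.654 km
  R3: 253.936 km
  → nearest: R2 (143.654 km)

Q1→R2; Q2→R2; Q3→R2; Q4→R3; Q5→R2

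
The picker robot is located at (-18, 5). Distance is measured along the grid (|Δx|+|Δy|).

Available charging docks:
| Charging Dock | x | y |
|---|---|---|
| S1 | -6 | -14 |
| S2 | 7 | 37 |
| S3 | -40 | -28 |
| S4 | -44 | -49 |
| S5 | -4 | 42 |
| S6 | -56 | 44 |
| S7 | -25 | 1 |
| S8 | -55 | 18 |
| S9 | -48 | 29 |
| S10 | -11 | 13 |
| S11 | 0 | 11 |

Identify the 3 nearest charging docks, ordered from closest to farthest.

S7, S10, S11

Distances from (-18, 5):
S1: |12| + |-19| = 12 + 19 = 31
S2: |25| + |32| = 25 + 32 = 57
S3: |-22| + |-33| = 22 + 33 = 55
S4: |-26| + |-54| = 26 + 54 = 80
S5: |14| + |37| = 14 + 37 = 51
S6: |-38| + |39| = 38 + 39 = 77
S7: |-7| + |-4| = 7 + 4 = 11
S8: |-37| + |13| = 37 + 13 = 50
S9: |-30| + |24| = 30 + 24 = 54
S10: |7| + |8| = 7 + 8 = 15
S11: |18| + |6| = 18 + 6 = 24
Sorted: S7 (11) < S10 (15) < S11 (24) < S1 (31) < S8 (50) < …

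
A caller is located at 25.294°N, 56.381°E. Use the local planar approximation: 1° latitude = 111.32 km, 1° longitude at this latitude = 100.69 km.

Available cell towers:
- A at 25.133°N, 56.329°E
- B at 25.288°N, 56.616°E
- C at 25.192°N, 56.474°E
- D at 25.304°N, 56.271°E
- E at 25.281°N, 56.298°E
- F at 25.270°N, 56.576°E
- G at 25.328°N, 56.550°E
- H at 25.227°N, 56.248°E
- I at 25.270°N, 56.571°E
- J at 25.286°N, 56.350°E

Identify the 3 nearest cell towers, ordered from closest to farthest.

J, E, D

Distances from 25.294°N, 56.381°E:
A: 18.672 km
B: 23.672 km
C: 14.718 km
D: 11.132 km
E: 8.482 km
F: 19.815 km
G: 17.432 km
H: 15.329 km
I: 19.317 km
J: 3.246 km
Sorted: J (3.246 km) < E (8.482 km) < D (11.132 km) < C (14.718 km) < H (15.329 km) < …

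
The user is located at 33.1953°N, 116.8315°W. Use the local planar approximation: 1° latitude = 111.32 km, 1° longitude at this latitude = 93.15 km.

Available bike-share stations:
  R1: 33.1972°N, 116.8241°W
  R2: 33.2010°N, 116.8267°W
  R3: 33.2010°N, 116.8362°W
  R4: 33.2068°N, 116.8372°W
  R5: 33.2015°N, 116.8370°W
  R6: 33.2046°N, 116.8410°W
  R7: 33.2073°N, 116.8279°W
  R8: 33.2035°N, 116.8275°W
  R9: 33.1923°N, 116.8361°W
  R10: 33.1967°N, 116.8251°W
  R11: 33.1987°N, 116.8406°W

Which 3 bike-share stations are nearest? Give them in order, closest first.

Distances from 33.1953°N, 116.8315°W:
R1: 0.7210 km
R2: 0.7762 km
R3: 0.7709 km
R4: 1.3859 km
R5: 0.8596 km
R6: 1.3619 km
R7: 1.3773 km
R8: 0.9859 km
R9: 0.5433 km
R10: 0.6162 km
R11: 0.9283 km
Sorted: R9 (0.5433 km) < R10 (0.6162 km) < R1 (0.7210 km) < R3 (0.7709 km) < R2 (0.7762 km) < …

R9, R10, R1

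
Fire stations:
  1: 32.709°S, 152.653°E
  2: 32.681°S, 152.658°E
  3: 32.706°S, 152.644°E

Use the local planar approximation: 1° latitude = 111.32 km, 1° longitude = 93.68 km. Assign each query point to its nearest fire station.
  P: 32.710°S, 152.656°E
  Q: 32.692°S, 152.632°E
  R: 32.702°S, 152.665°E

P at 32.710°S, 152.656°E:
  1: 0.302 km
  2: 3.234 km
  3: 1.209 km
  → nearest: 1 (0.302 km)
Q at 32.692°S, 152.632°E:
  1: 2.730 km
  2: 2.726 km
  3: 1.922 km
  → nearest: 3 (1.922 km)
R at 32.702°S, 152.665°E:
  1: 1.368 km
  2: 2.428 km
  3: 2.017 km
  → nearest: 1 (1.368 km)

P→1; Q→3; R→1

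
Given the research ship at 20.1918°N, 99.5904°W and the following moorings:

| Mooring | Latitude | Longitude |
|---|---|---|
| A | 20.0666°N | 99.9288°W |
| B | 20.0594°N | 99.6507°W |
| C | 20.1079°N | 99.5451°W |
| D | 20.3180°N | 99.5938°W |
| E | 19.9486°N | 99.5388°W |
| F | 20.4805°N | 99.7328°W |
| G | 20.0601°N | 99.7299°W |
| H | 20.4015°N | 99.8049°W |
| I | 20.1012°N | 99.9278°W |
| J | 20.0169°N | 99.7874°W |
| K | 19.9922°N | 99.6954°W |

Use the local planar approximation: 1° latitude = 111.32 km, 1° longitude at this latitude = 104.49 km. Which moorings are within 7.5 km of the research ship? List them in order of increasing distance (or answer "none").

Distances from 20.1918°N, 99.5904°W:
A: √((-0.1252·111.32)² + (-0.3384·104.49)²) = √(194.247328 + 1250.288300) = 38.0070 km
B: √((-0.1324·111.32)² + (-0.0603·104.49)²) = √(217.231282 + 39.699413) = 16.0291 km
C: √((-0.0839·111.32)² + (0.0453·104.49)²) = √(87.230893 + 22.405047) = 10.4707 km
D: √((0.1262·111.32)² + (-0.0034·104.49)²) = √(197.362712 + 0.126214) = 14.0531 km
E: √((-0.2432·111.32)² + (0.0516·104.49)²) = √(732.948629 + 29.070256) = 27.6047 km
F: √((0.2887·111.32)² + (-0.1424·104.49)²) = √(1032.856443 + 221.395830) = 35.4154 km
G: √((-0.1317·111.32)² + (-0.1395·104.49)²) = √(214.940347 + 212.470125) = 20.6739 km
H: √((0.2097·111.32)² + (-0.2145·104.49)²) = √(544.933185 + 502.347276) = 32.3617 km
I: √((-0.0906·111.32)² + (-0.3374·104.49)²) = √(101.719166 + 1242.909807) = 36.6692 km
J: √((-0.1749·111.32)² + (-0.1970·104.49)²) = √(379.075760 + 423.722875) = 28.3337 km
K: √((-0.1996·111.32)² + (-0.1050·104.49)²) = √(493.704936 + 120.372715) = 24.7806 km
Threshold 7.5 km: none within range.

none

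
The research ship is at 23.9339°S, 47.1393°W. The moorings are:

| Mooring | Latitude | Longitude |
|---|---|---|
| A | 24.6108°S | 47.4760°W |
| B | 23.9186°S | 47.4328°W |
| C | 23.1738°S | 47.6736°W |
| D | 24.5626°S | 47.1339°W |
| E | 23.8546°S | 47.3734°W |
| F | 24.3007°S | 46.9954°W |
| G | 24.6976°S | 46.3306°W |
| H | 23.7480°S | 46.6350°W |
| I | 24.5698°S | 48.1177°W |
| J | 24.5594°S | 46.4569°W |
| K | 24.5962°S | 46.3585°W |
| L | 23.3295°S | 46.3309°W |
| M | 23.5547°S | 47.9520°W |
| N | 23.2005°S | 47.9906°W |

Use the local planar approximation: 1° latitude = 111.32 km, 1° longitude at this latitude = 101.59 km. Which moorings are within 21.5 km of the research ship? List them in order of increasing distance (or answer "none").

Distances from 23.9339°S, 47.1393°W:
A: 82.7527 km
B: 29.8653 km
C: 100.5279 km
D: 69.9890 km
E: 25.3677 km
F: 43.3702 km
G: 118.2250 km
H: 55.2536 km
I: 122.0266 km
J: 98.2567 km
K: 108.2940 km
L: 106.1669 km
M: 92.7276 km
N: 118.9321 km
Threshold 21.5 km: none within range.

none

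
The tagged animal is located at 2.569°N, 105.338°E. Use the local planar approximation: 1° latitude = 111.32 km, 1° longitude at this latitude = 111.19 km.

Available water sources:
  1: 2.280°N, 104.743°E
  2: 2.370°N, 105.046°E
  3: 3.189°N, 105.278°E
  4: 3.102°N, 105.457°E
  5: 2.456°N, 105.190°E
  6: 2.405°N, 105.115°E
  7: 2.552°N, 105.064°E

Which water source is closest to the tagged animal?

5

Distances from 2.569°N, 105.338°E:
1: √((-0.289·111.32)² + (-0.595·111.19)²) = √(1035.00413 + 4376.88758) = 73.566 km
2: √((-0.199·111.32)² + (-0.292·111.19)²) = √(490.74123 + 1054.13726) = 39.305 km
3: √((0.620·111.32)² + (-0.060·111.19)²) = √(4763.53954 + 44.50758) = 69.340 km
4: √((0.533·111.32)² + (0.119·111.19)²) = √(3520.47134 + 175.07550) = 60.791 km
5: √((-0.113·111.32)² + (-0.148·111.19)²) = √(158.23527 + 270.80389) = 20.713 km
6: √((-0.164·111.32)² + (-0.223·111.19)²) = √(333.29906 + 614.81037) = 30.791 km
7: √((-0.017·111.32)² + (-0.274·111.19)²) = √(3.58133 + 928.18081) = 30.525 km
Minimum: 5 at 20.713 km.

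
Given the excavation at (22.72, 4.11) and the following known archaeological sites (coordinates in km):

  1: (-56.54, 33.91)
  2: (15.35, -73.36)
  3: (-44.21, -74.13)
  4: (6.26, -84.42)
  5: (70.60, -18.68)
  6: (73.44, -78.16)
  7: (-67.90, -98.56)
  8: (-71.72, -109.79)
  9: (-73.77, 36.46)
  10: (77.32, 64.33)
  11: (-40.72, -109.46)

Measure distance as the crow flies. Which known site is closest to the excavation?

Distances from (22.72, 4.11):
1: √((-79.26)² + (29.80)²) = √(6282.1476 + 888.0400) = 84.68 km
2: √((-7.37)² + (-77.47)²) = √(54.3169 + 6001.6009) = 77.82 km
3: √((-66.93)² + (-78.24)²) = √(4479.6249 + 6121.4976) = 102.96 km
4: √((-16.46)² + (-88.53)²) = √(270.9316 + 7837.5609) = 90.05 km
5: √((47.88)² + (-22.79)²) = √(2292.4944 + 519.3841) = 53.03 km
6: √((50.72)² + (-82.27)²) = √(2572.5184 + 6768.3529) = 96.65 km
7: √((-90.62)² + (-102.67)²) = √(8211.9844 + 10541.1289) = 136.94 km
8: √((-94.44)² + (-113.90)²) = √(8918.9136 + 12973.2100) = 147.96 km
9: √((-96.49)² + (32.35)²) = √(9310.3201 + 1046.5225) = 101.77 km
10: √((54.60)² + (60.22)²) = √(2981.1600 + 3626.4484) = 81.29 km
11: √((-63.44)² + (-113.57)²) = √(4024.6336 + 12898.1449) = 130.09 km
Minimum: 5 at 53.03 km.

5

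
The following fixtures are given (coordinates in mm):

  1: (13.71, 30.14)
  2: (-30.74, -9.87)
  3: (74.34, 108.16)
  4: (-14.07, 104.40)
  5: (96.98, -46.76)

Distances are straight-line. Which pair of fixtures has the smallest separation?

Pairwise distances:
1–2: 59.80 mm
1–3: 98.81 mm
1–4: 79.29 mm
1–5: 113.35 mm
2–3: 158.03 mm
2–4: 115.48 mm
2–5: 132.94 mm
3–4: 88.49 mm
3–5: 156.57 mm
4–5: 187.57 mm
Closest pair: 1–2 at 59.80 mm.

1 and 2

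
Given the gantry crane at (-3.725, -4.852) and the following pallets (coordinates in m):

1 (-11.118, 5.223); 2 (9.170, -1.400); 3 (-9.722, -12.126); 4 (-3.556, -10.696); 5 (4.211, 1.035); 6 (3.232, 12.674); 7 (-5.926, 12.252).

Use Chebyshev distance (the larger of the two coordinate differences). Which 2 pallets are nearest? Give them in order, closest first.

Distances from (-3.725, -4.852):
1: 10.075 m
2: 12.895 m
3: 7.274 m
4: 5.844 m
5: 7.936 m
6: 17.526 m
7: 17.104 m
Sorted: 4 (5.844 m) < 3 (7.274 m) < 5 (7.936 m) < 1 (10.075 m) < …

4, 3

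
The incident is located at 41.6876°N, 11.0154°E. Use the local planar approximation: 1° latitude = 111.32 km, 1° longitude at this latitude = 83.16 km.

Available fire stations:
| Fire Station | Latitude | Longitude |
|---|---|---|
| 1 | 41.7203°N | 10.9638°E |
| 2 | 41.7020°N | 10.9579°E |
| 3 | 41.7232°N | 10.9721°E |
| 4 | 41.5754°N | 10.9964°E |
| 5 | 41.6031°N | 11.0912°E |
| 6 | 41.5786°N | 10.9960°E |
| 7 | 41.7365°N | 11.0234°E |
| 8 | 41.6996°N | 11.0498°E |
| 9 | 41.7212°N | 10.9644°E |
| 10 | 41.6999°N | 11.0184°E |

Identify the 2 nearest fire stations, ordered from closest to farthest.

Distances from 41.6876°N, 11.0154°E:
1: 5.6271 km
2: 5.0432 km
3: 5.3546 km
4: 12.5896 km
5: 11.3233 km
6: 12.2407 km
7: 5.4841 km
8: 3.1572 km
9: 5.6549 km
10: 1.3918 km
Sorted: 10 (1.3918 km) < 8 (3.1572 km) < 2 (5.0432 km) < 3 (5.3546 km) < …

10, 8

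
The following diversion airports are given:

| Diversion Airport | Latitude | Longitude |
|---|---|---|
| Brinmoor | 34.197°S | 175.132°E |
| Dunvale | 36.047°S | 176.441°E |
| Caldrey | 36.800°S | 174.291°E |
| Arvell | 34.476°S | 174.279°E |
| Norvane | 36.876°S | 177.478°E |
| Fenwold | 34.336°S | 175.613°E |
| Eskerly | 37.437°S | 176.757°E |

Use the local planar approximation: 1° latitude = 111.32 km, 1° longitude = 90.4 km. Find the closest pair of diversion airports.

Pairwise distances:
Brinmoor–Fenwold: 46.154 km
Brinmoor–Arvell: 83.131 km
Norvane–Eskerly: 90.268 km
Arvell–Fenwold: 121.596 km
Dunvale–Norvane: 131.546 km
Dunvale–Eskerly: 157.350 km
Dunvale–Fenwold: 204.648 km
Dunvale–Caldrey: 211.665 km
Caldrey–Eskerly: 233.933 km
Brinmoor–Dunvale: 237.518 km
Caldrey–Arvell: 258.710 km
Dunvale–Arvell: 262.265 km
Caldrey–Norvane: 288.229 km
Caldrey–Fenwold: 299.197 km
Brinmoor–Caldrey: 299.574 km
Norvane–Fenwold: 329.202 km
Fenwold–Eskerly: 360.362 km
Brinmoor–Norvane: 365.946 km
Brinmoor–Eskerly: 389.445 km
Arvell–Norvane: 393.712 km
Arvell–Eskerly: 398.534 km
Closest pair: Brinmoor–Fenwold at 46.154 km.

Brinmoor and Fenwold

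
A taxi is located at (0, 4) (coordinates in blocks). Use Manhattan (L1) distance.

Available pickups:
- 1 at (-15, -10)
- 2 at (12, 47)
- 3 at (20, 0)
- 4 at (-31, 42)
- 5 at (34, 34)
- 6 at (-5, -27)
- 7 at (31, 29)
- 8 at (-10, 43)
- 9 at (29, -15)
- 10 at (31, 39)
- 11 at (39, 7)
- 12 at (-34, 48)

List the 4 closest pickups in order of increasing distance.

Distances from (0, 4):
1: |-15| + |-14| = 15 + 14 = 29 blocks
2: |12| + |43| = 12 + 43 = 55 blocks
3: |20| + |-4| = 20 + 4 = 24 blocks
4: |-31| + |38| = 31 + 38 = 69 blocks
5: |34| + |30| = 34 + 30 = 64 blocks
6: |-5| + |-31| = 5 + 31 = 36 blocks
7: |31| + |25| = 31 + 25 = 56 blocks
8: |-10| + |39| = 10 + 39 = 49 blocks
9: |29| + |-19| = 29 + 19 = 48 blocks
10: |31| + |35| = 31 + 35 = 66 blocks
11: |39| + |3| = 39 + 3 = 42 blocks
12: |-34| + |44| = 34 + 44 = 78 blocks
Sorted: 3 (24 blocks) < 1 (29 blocks) < 6 (36 blocks) < 11 (42 blocks) < 9 (48 blocks) < 8 (49 blocks) < …

3, 1, 6, 11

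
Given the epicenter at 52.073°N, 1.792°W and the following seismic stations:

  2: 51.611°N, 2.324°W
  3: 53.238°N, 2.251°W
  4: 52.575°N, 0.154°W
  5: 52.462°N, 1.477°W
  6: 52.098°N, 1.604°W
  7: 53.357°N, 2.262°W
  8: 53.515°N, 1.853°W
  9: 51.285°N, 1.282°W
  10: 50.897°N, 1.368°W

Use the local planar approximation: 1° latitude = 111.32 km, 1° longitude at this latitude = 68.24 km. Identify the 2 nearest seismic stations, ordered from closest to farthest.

Distances from 52.073°N, 1.792°W:
2: 62.952 km
3: 133.417 km
4: 124.968 km
5: 48.345 km
6: 13.128 km
7: 146.489 km
8: 160.577 km
9: 94.372 km
10: 134.072 km
Sorted: 6 (13.128 km) < 5 (48.345 km) < 2 (62.952 km) < 9 (94.372 km) < …

6, 5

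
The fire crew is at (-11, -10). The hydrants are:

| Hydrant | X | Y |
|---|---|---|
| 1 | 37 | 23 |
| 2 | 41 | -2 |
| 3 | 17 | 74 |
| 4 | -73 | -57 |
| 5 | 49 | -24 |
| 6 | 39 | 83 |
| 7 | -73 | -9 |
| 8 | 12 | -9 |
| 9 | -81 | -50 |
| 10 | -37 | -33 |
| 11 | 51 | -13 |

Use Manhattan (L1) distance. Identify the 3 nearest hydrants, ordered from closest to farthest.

Distances from (-11, -10):
1: 81
2: 60
3: 112
4: 109
5: 74
6: 143
7: 63
8: 24
9: 110
10: 49
11: 65
Sorted: 8 (24) < 10 (49) < 2 (60) < 7 (63) < 11 (65) < …

8, 10, 2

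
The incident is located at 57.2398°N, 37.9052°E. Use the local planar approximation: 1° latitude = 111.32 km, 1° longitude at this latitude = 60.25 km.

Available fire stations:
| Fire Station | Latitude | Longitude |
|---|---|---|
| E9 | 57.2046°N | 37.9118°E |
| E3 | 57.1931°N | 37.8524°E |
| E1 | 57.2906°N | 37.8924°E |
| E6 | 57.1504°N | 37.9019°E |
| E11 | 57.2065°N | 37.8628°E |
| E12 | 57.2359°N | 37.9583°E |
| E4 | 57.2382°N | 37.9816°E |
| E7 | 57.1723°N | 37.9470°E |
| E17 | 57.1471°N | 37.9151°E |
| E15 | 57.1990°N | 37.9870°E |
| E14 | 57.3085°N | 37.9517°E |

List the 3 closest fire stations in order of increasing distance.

Distances from 57.2398°N, 37.9052°E:
E9: √((-0.0352·111.32)² + (0.0066·60.25)²) = √(15.354360 + 0.158126) = 3.9386 km
E3: √((-0.0467·111.32)² + (-0.0528·60.25)²) = √(27.025899 + 10.120033) = 6.0947 km
E1: √((0.0508·111.32)² + (-0.0128·60.25)²) = √(31.979658 + 0.594749) = 5.7074 km
E6: √((-0.0894·111.32)² + (-0.0033·60.25)²) = √(99.042463 + 0.039531) = 9.9540 km
E11: √((-0.0333·111.32)² + (-0.0424·60.25)²) = √(13.741523 + 6.525981) = 4.5019 km
E12: √((-0.0039·111.32)² + (0.0531·60.25)²) = √(0.188484 + 10.235361) = 3.2286 km
E4: √((-0.0016·111.32)² + (0.0764·60.25)²) = √(0.031724 + 21.188530) = 4.6065 km
E7: √((-0.0675·111.32)² + (0.0418·60.25)²) = √(56.461699 + 6.342590) = 7.9249 km
E17: √((-0.0927·111.32)² + (0.0099·60.25)²) = √(106.489273 + 0.355782) = 10.3366 km
E15: √((-0.0408·111.32)² + (0.0818·60.25)²) = √(20.628456 + 24.289619) = 6.7021 km
E14: √((0.0687·111.32)² + (0.0465·60.25)²) = √(58.487071 + 7.849103) = 8.1447 km
Sorted: E12 (3.2286 km) < E9 (3.9386 km) < E11 (4.5019 km) < E4 (4.6065 km) < E1 (5.7074 km) < …

E12, E9, E11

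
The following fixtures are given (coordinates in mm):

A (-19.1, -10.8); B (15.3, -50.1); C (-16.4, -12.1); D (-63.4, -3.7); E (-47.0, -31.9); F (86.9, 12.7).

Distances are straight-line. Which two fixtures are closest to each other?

A and C

Pairwise distances:
A–B: 52.2 mm
A–C: 3.0 mm
A–D: 44.9 mm
A–E: 35.0 mm
A–F: 108.6 mm
B–C: 49.5 mm
B–D: 91.4 mm
B–E: 64.9 mm
B–F: 95.2 mm
C–D: 47.7 mm
C–E: 36.4 mm
C–F: 106.2 mm
D–E: 32.6 mm
D–F: 151.2 mm
E–F: 141.1 mm
Closest pair: A–C at 3.0 mm.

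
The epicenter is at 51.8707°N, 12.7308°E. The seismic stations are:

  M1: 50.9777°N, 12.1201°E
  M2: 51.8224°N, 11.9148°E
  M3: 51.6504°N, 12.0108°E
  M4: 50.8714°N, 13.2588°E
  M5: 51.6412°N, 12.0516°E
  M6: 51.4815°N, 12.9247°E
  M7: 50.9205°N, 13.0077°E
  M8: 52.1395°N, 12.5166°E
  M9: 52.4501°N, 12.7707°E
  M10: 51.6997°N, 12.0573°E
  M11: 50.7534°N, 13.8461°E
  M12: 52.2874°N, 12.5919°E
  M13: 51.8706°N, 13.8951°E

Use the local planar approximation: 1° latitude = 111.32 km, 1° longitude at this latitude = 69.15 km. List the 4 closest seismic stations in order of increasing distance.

Distances from 51.8707°N, 12.7308°E:
M1: √((-0.8930·111.32)² + (-0.6107·69.15)²) = √(9882.101565 + 1783.364876) = 108.0068 km
M2: √((-0.0483·111.32)² + (-0.8160·69.15)²) = √(28.909505 + 3183.938617) = 56.6820 km
M3: √((-0.2203·111.32)² + (-0.7200·69.15)²) = √(601.416570 + 2478.844944) = 55.5001 km
M4: √((-0.9993·111.32)² + (0.5280·69.15)²) = √(12374.799473 + 1333.067725) = 117.0806 km
M5: √((-0.2295·111.32)² + (-0.6792·69.15)²) = √(652.697238 + 2205.869030) = 53.4656 km
M6: √((-0.3892·111.32)² + (0.1939·69.15)²) = √(1877.120093 + 179.779425) = 45.3531 km
M7: √((-0.9502·111.32)² + (0.2769·69.15)²) = √(11188.618026 + 366.631926) = 107.4953 km
M8: √((0.2688·111.32)² + (-0.2142·69.15)²) = √(895.374917 + 219.393270) = 33.3881 km
M9: √((0.5794·111.32)² + (0.0399·69.15)²) = √(4160.096233 + 7.612550) = 64.5578 km
M10: √((-0.1710·111.32)² + (-0.6735·69.15)²) = √(362.358636 + 2169.000085) = 50.3126 km
M11: √((-1.1173·111.32)² + (1.1153·69.15)²) = √(15469.846088 + 5947.956358) = 146.3482 km
M12: √((0.4167·111.32)² + (-0.1389·69.15)²) = √(2151.757851 + 92.254776) = 47.3710 km
M13: √((-0.0001·111.32)² + (1.1643·69.15)²) = √(0.000124 + 6482.076674) = 80.5113 km
Sorted: M8 (33.3881 km) < M6 (45.3531 km) < M12 (47.3710 km) < M10 (50.3126 km) < M5 (53.4656 km) < M3 (55.5001 km) < …

M8, M6, M12, M10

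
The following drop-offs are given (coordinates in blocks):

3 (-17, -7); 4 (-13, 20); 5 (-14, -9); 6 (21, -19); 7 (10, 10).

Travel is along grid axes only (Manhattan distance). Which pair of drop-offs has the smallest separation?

Pairwise distances:
3–5: 5 blocks
4–5: 30 blocks
3–4: 31 blocks
4–7: 33 blocks
6–7: 40 blocks
5–7: 43 blocks
3–7: 44 blocks
5–6: 45 blocks
3–6: 50 blocks
4–6: 73 blocks
Closest pair: 3–5 at 5 blocks.

3 and 5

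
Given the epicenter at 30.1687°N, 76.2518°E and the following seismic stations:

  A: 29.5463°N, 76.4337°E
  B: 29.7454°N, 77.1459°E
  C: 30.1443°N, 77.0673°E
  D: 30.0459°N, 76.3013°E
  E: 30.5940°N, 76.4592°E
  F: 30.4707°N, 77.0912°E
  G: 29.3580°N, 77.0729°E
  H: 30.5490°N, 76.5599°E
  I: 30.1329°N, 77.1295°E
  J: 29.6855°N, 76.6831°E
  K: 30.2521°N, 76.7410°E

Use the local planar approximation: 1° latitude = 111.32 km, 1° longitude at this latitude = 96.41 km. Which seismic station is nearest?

Distances from 30.1687°N, 76.2518°E:
A: √((-0.6224·111.32)² + (0.1819·96.41)²) = √(4800.489933 + 307.545632) = 71.4705 km
B: √((-0.4233·111.32)² + (0.8941·96.41)²) = √(2220.459889 + 7430.471204) = 98.2392 km
C: √((-0.0244·111.32)² + (0.8155·96.41)²) = √(7.377786 + 6181.474706) = 78.6693 km
D: √((-0.1228·111.32)² + (0.0495·96.41)²) = √(186.871525 + 22.774800) = 14.4792 km
E: √((0.4253·111.32)² + (0.2074·96.41)²) = √(2241.491833 + 399.817381) = 51.3937 km
F: √((0.3020·111.32)² + (0.8394·96.41)²) = √(1130.212955 + 6549.107142) = 87.6317 km
G: √((-0.8107·111.32)² + (0.8211·96.41)²) = √(8144.543390 + 6266.661983) = 120.0467 km
H: √((0.3803·111.32)² + (0.3081·96.41)²) = √(1792.251886 + 882.322923) = 51.7163 km
I: √((-0.0358·111.32)² + (0.8777·96.41)²) = √(15.882265 + 7160.384808) = 84.7129 km
J: √((-0.4832·111.32)² + (0.4313·96.41)²) = √(2893.345166 + 1729.032203) = 67.9881 km
K: √((0.0834·111.32)² + (0.4892·96.41)²) = √(86.194290 + 2224.421389) = 48.0689 km
Minimum: D at 14.4792 km.

D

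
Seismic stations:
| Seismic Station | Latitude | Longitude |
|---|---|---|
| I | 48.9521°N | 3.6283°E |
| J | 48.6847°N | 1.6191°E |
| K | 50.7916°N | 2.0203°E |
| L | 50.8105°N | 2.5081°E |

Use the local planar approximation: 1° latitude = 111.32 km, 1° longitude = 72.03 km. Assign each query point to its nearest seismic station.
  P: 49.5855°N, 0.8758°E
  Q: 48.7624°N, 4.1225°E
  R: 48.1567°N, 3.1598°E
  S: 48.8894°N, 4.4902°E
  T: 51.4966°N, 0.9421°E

P at 49.5855°N, 0.8758°E:
  I: 210.4275 km
  J: 113.6750 km
  K: 157.5520 km
  L: 180.0548 km
  → nearest: J (113.6750 km)
Q at 48.7624°N, 4.1225°E:
  I: 41.3897 km
  J: 180.5272 km
  K: 271.9467 km
  L: 255.9370 km
  → nearest: I (41.3897 km)
R at 48.1567°N, 3.1598°E:
  I: 94.7567 km
  J: 125.5808 km
  K: 304.5845 km
  L: 299.1273 km
  → nearest: I (94.7567 km)
S at 48.8894°N, 4.4902°E:
  I: 62.4738 km
  J: 208.0570 km
  K: 276.5685 km
  L: 257.1346 km
  → nearest: I (62.4738 km)
T at 51.4966°N, 0.9421°E:
  I: 343.0305 km
  J: 316.7963 km
  K: 110.4115 km
  L: 136.2241 km
  → nearest: K (110.4115 km)

P→J; Q→I; R→I; S→I; T→K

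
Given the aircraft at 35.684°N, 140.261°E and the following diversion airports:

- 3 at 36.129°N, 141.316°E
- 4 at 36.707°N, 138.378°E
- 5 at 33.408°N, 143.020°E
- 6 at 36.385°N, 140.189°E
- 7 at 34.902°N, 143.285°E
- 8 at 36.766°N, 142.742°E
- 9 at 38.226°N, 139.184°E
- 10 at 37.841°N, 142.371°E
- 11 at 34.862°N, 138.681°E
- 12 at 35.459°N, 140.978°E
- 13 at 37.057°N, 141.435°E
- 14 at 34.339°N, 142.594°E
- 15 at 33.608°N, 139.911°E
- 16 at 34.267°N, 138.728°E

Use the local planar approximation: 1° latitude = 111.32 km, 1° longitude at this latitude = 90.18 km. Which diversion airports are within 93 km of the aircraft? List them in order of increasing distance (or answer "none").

Distances from 35.684°N, 140.261°E:
3: √((0.445·111.32)² + (1.055·90.18)²) = √(2453.95400 + 9051.60057) = 107.264 km
4: √((1.023·111.32)² + (-1.883·90.18)²) = √(12968.73639 + 28835.07610) = 204.460 km
5: √((-2.276·111.32)² + (2.759·90.18)²) = √(64193.47865 + 61904.73416) = 355.103 km
6: √((0.701·111.32)² + (-0.072·90.18)²) = √(6089.51117 + 42.15853) = 78.305 km
7: √((-0.782·111.32)² + (3.024·90.18)²) = √(7578.09249 + 74367.64615) = 286.262 km
8: √((1.082·111.32)² + (2.481·90.18)²) = √(14507.77852 + 50058.05723) = 254.098 km
9: √((2.542·111.32)² + (-1.077·90.18)²) = √(80075.09964 + 9433.04418) = 299.179 km
10: √((2.157·111.32)² + (2.110·90.18)²) = √(57656.28895 + 36206.40229) = 306.370 km
11: √((-0.822·111.32)² + (-1.580·90.18)²) = √(8373.17235 + 20301.80424) = 169.337 km
12: √((-0.225·111.32)² + (0.717·90.18)²) = √(627.35221 + 4180.79404) = 69.341 km
13: √((1.373·111.32)² + (1.174·90.18)²) = √(23360.78701 + 11208.73640) = 185.929 km
14: √((-1.345·111.32)² + (2.333·90.18)²) = √(22417.69541 + 44263.92685) = 258.228 km
15: √((-2.076·111.32)² + (-0.350·90.18)²) = √(53407.35790 + 996.22297) = 233.246 km
16: √((-1.417·111.32)² + (-1.533·90.18)²) = √(24882.04641 + 19111.93993) = 209.747 km
Threshold 93 km: 12 (69.341 km), 6 (78.305 km) are within range.

12, 6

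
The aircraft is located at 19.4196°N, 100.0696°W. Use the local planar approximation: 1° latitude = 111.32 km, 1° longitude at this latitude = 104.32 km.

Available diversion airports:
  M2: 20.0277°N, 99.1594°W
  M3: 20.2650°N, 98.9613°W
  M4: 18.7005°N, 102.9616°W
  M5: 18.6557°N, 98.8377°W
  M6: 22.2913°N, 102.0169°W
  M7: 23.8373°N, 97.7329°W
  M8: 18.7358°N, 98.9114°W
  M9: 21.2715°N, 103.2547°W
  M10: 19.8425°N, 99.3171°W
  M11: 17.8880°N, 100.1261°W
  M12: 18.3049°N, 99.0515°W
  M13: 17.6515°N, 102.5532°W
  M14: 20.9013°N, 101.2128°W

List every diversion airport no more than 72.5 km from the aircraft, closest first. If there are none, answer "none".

none

Distances from 19.4196°N, 100.0696°W:
M2: √((0.6081·111.32)² + (0.9102·104.32)²) = √(4582.435937 + 9015.894458) = 116.6119 km
M3: √((0.8454·111.32)² + (1.1083·104.32)²) = √(8856.678548 + 13367.488626) = 149.0777 km
M4: √((-0.7191·111.32)² + (-2.8920·104.32)²) = √(6408.036441 + 91018.931739) = 312.1329 km
M5: √((-0.7639·111.32)² + (1.2319·104.32)²) = √(7231.350555 + 16515.284795) = 154.0994 km
M6: √((2.8717·111.32)² + (-1.9473·104.32)²) = √(102193.796073 + 41266.808676) = 378.7619 km
M7: √((4.4177·111.32)² + (2.3367·104.32)²) = √(241845.959299 + 59421.152912) = 548.8780 km
M8: √((-0.6838·111.32)² + (1.1582·104.32)²) = √(5794.348180 + 14598.299787) = 142.8028 km
M9: √((1.8519·111.32)² + (-3.1851·104.32)²) = √(42499.268861 + 110403.108349) = 391.0273 km
M10: √((0.4229·111.32)² + (0.7525·104.32)²) = √(2216.265396 + 6162.375601) = 91.5349 km
M11: √((-1.5316·111.32)² + (-0.0565·104.32)²) = √(29069.469797 + 34.740179) = 170.5996 km
M12: √((-1.1147·111.32)² + (1.0181·104.32)²) = √(15397.932007 + 11280.180048) = 163.3344 km
M13: √((-1.7681·111.32)² + (-2.4836·104.32)²) = √(38740.038111 + 67127.188684) = 325.3724 km
M14: √((1.4817·111.32)² + (-1.1432·104.32)²) = √(27206.141787 + 14222.619398) = 203.5406 km
Threshold 72.5 km: none within range.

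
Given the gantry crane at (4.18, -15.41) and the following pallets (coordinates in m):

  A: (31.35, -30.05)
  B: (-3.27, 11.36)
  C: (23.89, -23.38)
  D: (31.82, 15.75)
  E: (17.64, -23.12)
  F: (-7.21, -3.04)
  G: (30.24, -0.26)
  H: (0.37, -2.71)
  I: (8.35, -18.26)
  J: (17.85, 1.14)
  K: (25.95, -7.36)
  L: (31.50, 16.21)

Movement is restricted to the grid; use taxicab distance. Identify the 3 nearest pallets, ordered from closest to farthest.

Distances from (4.18, -15.41):
A: |27.17| + |-14.64| = 27.17 + 14.64 = 41.81 m
B: |-7.45| + |26.77| = 7.45 + 26.77 = 34.22 m
C: |19.71| + |-7.97| = 19.71 + 7.97 = 27.68 m
D: |27.64| + |31.16| = 27.64 + 31.16 = 58.80 m
E: |13.46| + |-7.71| = 13.46 + 7.71 = 21.17 m
F: |-11.39| + |12.37| = 11.39 + 12.37 = 23.76 m
G: |26.06| + |15.15| = 26.06 + 15.15 = 41.21 m
H: |-3.81| + |12.70| = 3.81 + 12.70 = 16.51 m
I: |4.17| + |-2.85| = 4.17 + 2.85 = 7.02 m
J: |13.67| + |16.55| = 13.67 + 16.55 = 30.22 m
K: |21.77| + |8.05| = 21.77 + 8.05 = 29.82 m
L: |27.32| + |31.62| = 27.32 + 31.62 = 58.94 m
Sorted: I (7.02 m) < H (16.51 m) < E (21.17 m) < F (23.76 m) < C (27.68 m) < …

I, H, E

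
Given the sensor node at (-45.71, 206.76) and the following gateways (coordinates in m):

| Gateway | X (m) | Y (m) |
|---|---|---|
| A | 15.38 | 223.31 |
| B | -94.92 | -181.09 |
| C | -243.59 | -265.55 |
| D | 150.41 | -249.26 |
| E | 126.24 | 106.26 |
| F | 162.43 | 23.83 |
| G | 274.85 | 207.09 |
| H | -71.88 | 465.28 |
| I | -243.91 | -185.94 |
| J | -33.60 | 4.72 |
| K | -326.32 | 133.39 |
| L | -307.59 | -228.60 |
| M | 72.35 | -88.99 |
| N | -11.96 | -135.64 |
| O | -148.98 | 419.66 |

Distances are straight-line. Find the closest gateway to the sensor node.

A

Distances from (-45.71, 206.76):
A: √((61.09)² + (16.55)²) = √(3731.9881 + 273.9025) = 63.29 m
B: √((-49.21)² + (-387.85)²) = √(2421.6241 + 150427.6225) = 390.96 m
C: √((-197.88)² + (-472.31)²) = √(39156.4944 + 223076.7361) = 512.09 m
D: √((196.12)² + (-456.02)²) = √(38463.0544 + 207954.2404) = 496.40 m
E: √((171.95)² + (-100.50)²) = √(29566.8025 + 10100.2500) = 199.17 m
F: √((208.14)² + (-182.93)²) = √(43322.2596 + 33463.3849) = 277.10 m
G: √((320.56)² + (0.33)²) = √(102758.7136 + 0.1089) = 320.56 m
H: √((-26.17)² + (258.52)²) = √(684.8689 + 66832.5904) = 259.84 m
I: √((-198.20)² + (-392.70)²) = √(39283.2400 + 154213.2900) = 439.88 m
J: √((12.11)² + (-202.04)²) = √(146.6521 + 40820.1616) = 202.40 m
K: √((-280.61)² + (-73.37)²) = √(78741.9721 + 5383.1569) = 290.04 m
L: √((-261.88)² + (-435.36)²) = √(68581.1344 + 189538.3296) = 508.05 m
M: √((118.06)² + (-295.75)²) = √(13938.1636 + 87468.0625) = 318.44 m
N: √((33.75)² + (-342.40)²) = √(1139.0625 + 117237.7600) = 344.06 m
O: √((-103.27)² + (212.90)²) = √(10664.6929 + 45326.4100) = 236.62 m
Minimum: A at 63.29 m.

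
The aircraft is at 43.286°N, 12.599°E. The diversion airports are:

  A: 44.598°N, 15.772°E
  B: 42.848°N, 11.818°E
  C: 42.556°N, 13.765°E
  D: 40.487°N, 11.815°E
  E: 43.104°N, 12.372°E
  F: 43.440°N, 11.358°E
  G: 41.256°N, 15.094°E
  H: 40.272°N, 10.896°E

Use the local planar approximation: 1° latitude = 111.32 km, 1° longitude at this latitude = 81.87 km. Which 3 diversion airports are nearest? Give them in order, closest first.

E, B, F

Distances from 43.286°N, 12.599°E:
A: 298.016 km
B: 80.410 km
C: 125.365 km
D: 318.127 km
E: 27.493 km
F: 103.037 km
G: 304.617 km
H: 363.334 km
Sorted: E (27.493 km) < B (80.410 km) < F (103.037 km) < C (125.365 km) < A (298.016 km) < …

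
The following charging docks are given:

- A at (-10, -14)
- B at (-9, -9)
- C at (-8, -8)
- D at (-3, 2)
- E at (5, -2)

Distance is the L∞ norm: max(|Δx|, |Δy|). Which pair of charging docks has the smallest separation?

Pairwise distances:
A–B: max(|1|, |5|) = 5
A–C: max(|2|, |6|) = 6
A–D: max(|7|, |16|) = 16
A–E: max(|15|, |12|) = 15
B–C: max(|1|, |1|) = 1
B–D: max(|6|, |11|) = 11
B–E: max(|14|, |7|) = 14
C–D: max(|5|, |10|) = 10
C–E: max(|13|, |6|) = 13
D–E: max(|8|, |-4|) = 8
Closest pair: B–C at 1.

B and C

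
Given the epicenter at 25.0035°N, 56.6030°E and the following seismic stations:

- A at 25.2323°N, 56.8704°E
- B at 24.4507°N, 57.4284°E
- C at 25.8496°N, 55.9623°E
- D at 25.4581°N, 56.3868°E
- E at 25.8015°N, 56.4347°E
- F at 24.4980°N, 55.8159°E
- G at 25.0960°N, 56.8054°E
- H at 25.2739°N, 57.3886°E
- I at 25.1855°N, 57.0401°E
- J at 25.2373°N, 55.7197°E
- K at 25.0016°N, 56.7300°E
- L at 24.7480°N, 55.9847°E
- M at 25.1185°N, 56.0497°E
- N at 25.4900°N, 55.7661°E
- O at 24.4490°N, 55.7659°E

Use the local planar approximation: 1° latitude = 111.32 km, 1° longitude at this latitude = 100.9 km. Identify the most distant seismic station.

C

Distances from 25.0035°N, 56.6030°E:
A: 37.1036 km
B: 103.5515 km
C: 114.2390 km
D: 55.1076 km
E: 90.4419 km
F: 97.3337 km
G: 22.8713 km
H: 84.7899 km
I: 48.5344 km
J: 92.8474 km
K: 12.8160 km
L: 68.5641 km
M: 57.2769 km
N: 100.3178 km
O: 104.6149 km
Maximum: C at 114.2390 km.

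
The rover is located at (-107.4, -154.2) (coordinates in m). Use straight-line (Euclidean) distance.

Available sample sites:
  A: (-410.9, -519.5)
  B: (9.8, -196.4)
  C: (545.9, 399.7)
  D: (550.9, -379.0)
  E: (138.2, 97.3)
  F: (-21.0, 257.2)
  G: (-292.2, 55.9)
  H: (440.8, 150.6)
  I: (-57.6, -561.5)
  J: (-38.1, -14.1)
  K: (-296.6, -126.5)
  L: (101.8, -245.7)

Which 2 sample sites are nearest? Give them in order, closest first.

B, J

Distances from (-107.4, -154.2):
A: √((-303.5)² + (-365.3)²) = √(92112.250 + 133444.090) = 474.9 m
B: √((117.2)² + (-42.2)²) = √(13735.840 + 1780.840) = 124.6 m
C: √((653.3)² + (553.9)²) = √(426800.890 + 306805.210) = 856.5 m
D: √((658.3)² + (-224.8)²) = √(433358.890 + 50535.040) = 695.6 m
E: √((245.6)² + (251.5)²) = √(60319.360 + 63252.250) = 351.5 m
F: √((86.4)² + (411.4)²) = √(7464.960 + 169249.960) = 420.4 m
G: √((-184.8)² + (210.1)²) = √(34151.040 + 44142.010) = 279.8 m
H: √((548.2)² + (304.8)²) = √(300523.240 + 92903.040) = 627.2 m
I: √((49.8)² + (-407.3)²) = √(2480.040 + 165893.290) = 410.3 m
J: √((69.3)² + (140.1)²) = √(4802.490 + 19628.010) = 156.3 m
K: √((-189.2)² + (27.7)²) = √(35796.640 + 767.290) = 191.2 m
L: √((209.2)² + (-91.5)²) = √(43764.640 + 8372.250) = 228.3 m
Sorted: B (124.6 m) < J (156.3 m) < K (191.2 m) < L (228.3 m) < …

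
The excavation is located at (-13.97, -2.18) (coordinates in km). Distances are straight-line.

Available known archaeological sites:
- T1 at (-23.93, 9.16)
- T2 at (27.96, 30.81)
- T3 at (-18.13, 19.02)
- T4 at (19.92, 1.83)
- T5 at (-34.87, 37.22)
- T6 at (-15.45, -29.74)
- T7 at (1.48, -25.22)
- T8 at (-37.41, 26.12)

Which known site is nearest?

Distances from (-13.97, -2.18):
T1: 15.09 km
T2: 53.35 km
T3: 21.60 km
T4: 34.13 km
T5: 44.60 km
T6: 27.60 km
T7: 27.74 km
T8: 36.75 km
Minimum: T1 at 15.09 km.

T1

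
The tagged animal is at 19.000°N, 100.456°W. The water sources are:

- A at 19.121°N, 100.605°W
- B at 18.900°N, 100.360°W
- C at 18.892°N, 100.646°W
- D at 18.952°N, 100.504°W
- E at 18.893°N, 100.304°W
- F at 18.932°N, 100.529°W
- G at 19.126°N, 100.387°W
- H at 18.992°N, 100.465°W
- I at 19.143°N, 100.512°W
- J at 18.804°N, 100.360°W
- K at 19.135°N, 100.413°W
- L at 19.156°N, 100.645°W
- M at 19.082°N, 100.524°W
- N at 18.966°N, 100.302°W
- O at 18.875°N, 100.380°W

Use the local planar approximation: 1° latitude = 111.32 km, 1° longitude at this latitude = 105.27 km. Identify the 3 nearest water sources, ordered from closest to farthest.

Distances from 19.000°N, 100.456°W:
A: √((0.121·111.32)² + (-0.149·105.27)²) = √(181.43336 + 246.02644) = 20.675 km
B: √((-0.100·111.32)² + (0.096·105.27)²) = √(123.92142 + 102.12962) = 15.035 km
C: √((-0.108·111.32)² + (-0.190·105.27)²) = √(144.54195 + 400.05200) = 23.337 km
D: √((-0.048·111.32)² + (-0.048·105.27)²) = √(28.55150 + 25.53240) = 7.354 km
E: √((-0.107·111.32)² + (0.152·105.27)²) = √(141.87764 + 256.03328) = 19.948 km
F: √((-0.068·111.32)² + (-0.073·105.27)²) = √(57.30127 + 59.05477) = 10.787 km
G: √((0.126·111.32)² + (0.069·105.27)²) = √(196.73765 + 52.76032) = 15.796 km
H: √((-0.008·111.32)² + (-0.009·105.27)²) = √(0.79310 + 0.89762) = 1.300 km
I: √((0.143·111.32)² + (-0.056·105.27)²) = √(253.40692 + 34.75244) = 16.975 km
J: √((-0.196·111.32)² + (0.096·105.27)²) = √(476.05654 + 102.12962) = 24.046 km
K: √((0.135·111.32)² + (0.043·105.27)²) = √(225.84680 + 20.49020) = 15.695 km
L: √((0.156·111.32)² + (-0.189·105.27)²) = √(301.57518 + 395.85201) = 26.409 km
M: √((0.082·111.32)² + (-0.068·105.27)²) = √(83.32477 + 51.24212) = 11.600 km
N: √((-0.034·111.32)² + (0.154·105.27)²) = √(14.32532 + 262.81533) = 16.648 km
O: √((-0.125·111.32)² + (0.076·105.27)²) = √(193.62722 + 64.00832) = 16.051 km
Sorted: H (1.300 km) < D (7.354 km) < F (10.787 km) < M (11.600 km) < B (15.035 km) < …

H, D, F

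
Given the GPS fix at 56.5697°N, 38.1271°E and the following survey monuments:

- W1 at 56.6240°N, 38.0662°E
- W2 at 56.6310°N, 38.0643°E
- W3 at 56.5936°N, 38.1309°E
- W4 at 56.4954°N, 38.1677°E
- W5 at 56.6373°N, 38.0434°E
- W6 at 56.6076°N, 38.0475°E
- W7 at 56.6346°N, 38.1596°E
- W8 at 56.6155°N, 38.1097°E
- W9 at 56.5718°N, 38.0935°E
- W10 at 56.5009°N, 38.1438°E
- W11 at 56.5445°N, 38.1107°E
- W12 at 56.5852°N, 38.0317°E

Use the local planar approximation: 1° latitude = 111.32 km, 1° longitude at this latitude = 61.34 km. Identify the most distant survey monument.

W5

Distances from 56.5697°N, 38.1271°E:
W1: 7.1058 km
W2: 7.8361 km
W3: 2.6707 km
W4: 8.6379 km
W5: 9.1098 km
W6: 6.4530 km
W7: 7.4947 km
W8: 5.2090 km
W9: 2.0742 km
W10: 7.7270 km
W11: 2.9802 km
W12: 6.1009 km
Maximum: W5 at 9.1098 km.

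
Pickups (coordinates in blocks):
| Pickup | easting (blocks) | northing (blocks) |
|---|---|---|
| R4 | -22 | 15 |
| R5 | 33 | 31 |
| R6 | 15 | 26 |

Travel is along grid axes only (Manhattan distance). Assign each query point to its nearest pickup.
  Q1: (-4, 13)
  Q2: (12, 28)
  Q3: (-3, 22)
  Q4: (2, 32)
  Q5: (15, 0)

Q1→R4; Q2→R6; Q3→R6; Q4→R6; Q5→R6

Q1 at (-4, 13):
  R4: |-18| + |2| = 18 + 2 = 20 blocks
  R5: |37| + |18| = 37 + 18 = 55 blocks
  R6: |19| + |13| = 19 + 13 = 32 blocks
  → nearest: R4 (20 blocks)
Q2 at (12, 28):
  R4: |-34| + |-13| = 34 + 13 = 47 blocks
  R5: |21| + |3| = 21 + 3 = 24 blocks
  R6: |3| + |-2| = 3 + 2 = 5 blocks
  → nearest: R6 (5 blocks)
Q3 at (-3, 22):
  R4: |-19| + |-7| = 19 + 7 = 26 blocks
  R5: |36| + |9| = 36 + 9 = 45 blocks
  R6: |18| + |4| = 18 + 4 = 22 blocks
  → nearest: R6 (22 blocks)
Q4 at (2, 32):
  R4: |-24| + |-17| = 24 + 17 = 41 blocks
  R5: |31| + |-1| = 31 + 1 = 32 blocks
  R6: |13| + |-6| = 13 + 6 = 19 blocks
  → nearest: R6 (19 blocks)
Q5 at (15, 0):
  R4: |-37| + |15| = 37 + 15 = 52 blocks
  R5: |18| + |31| = 18 + 31 = 49 blocks
  R6: |0| + |26| = 0 + 26 = 26 blocks
  → nearest: R6 (26 blocks)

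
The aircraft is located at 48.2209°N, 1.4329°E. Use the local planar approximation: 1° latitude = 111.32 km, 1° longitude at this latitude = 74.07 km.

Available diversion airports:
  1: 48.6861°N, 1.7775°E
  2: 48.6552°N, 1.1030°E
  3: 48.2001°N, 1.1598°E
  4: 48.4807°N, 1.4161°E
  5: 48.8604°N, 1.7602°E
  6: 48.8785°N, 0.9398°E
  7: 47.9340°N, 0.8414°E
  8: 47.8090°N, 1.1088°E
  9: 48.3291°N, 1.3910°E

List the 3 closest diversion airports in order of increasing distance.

Distances from 48.2209°N, 1.4329°E:
1: 57.7347 km
2: 54.1707 km
3: 20.3606 km
4: 28.9477 km
5: 75.2039 km
6: 81.8097 km
7: 54.2176 km
8: 51.7568 km
9: 12.4382 km
Sorted: 9 (12.4382 km) < 3 (20.3606 km) < 4 (28.9477 km) < 8 (51.7568 km) < 2 (54.1707 km) < …

9, 3, 4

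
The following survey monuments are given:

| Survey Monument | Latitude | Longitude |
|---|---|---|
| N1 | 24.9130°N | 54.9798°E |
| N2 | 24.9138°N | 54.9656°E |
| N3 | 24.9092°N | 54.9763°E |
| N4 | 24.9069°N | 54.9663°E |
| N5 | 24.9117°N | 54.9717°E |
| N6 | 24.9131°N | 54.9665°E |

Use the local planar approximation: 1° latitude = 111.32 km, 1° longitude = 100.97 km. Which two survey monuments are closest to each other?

Pairwise distances:
N1–N2: 1.4365 km
N1–N3: 0.5512 km
N1–N4: 1.5229 km
N1–N5: 0.8306 km
N1–N6: 1.3429 km
N2–N3: 1.1956 km
N2–N4: 0.7714 km
N2–N5: 0.6588 km
N2–N6: 0.1197 km
N3–N4: 1.0417 km
N3–N5: 0.5415 km
N3–N6: 1.0806 km
N4–N5: 0.7634 km
N4–N6: 0.6905 km
N5–N6: 0.5477 km
Closest pair: N2–N6 at 0.1197 km.

N2 and N6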